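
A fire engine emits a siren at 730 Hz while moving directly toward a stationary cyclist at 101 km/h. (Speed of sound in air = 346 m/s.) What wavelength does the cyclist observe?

43.6 cm

101 km/h = 28.06 m/s.
Only the source moves, toward the listener, so f' = f · v/(v − v_s).
f' = 730 × 346/(346 − 28.06) ≈ 794 Hz.
λ' = v/f' = 346/794.416 ≈ 43.6 cm.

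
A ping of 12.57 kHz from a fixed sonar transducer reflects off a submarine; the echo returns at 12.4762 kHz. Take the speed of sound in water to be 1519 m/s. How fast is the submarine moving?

Double Doppler shift off a moving reflector: f₂ = f₀ · (v + u)/(v − u) (u > 0 toward emitter).
Rearranging, u = v · (f₂ − f₀)/(f₂ + f₀) = 1519 × -0.0938/25.0462 ≈ -5.7 m/s.
So the submarine is moving at 5.7 m/s away from the emitter.

5.7 m/s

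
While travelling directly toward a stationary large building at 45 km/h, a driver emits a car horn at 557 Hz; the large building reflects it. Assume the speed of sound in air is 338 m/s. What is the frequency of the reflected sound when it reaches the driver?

600 Hz

45 km/h = 12.5 m/s.
The large building receives the sound from a moving source: f₁ = f₀ · v/(v − v_e) = 557 × 338/325.5 ≈ 578 Hz.
On the return leg the driver is a moving observer: f₂ = f₁ · (v + v_e)/v = 578 × 350.5/338 ≈ 600 Hz.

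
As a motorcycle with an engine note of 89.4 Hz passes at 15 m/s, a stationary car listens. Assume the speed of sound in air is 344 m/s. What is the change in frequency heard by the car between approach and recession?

7.81 Hz

Approaching: f₁ = f · v/(v − v_s) = 89.4 × 344/329 ≈ 93.48 Hz.
Receding: f₂ = f · v/(v + v_s) = 89.4 × 344/359 ≈ 85.66 Hz.
Drop: f₁ − f₂ = 2f·v·v_s/(v² − v_s²) = 2 × 89.4 × 344 × 15/(344² − 15²) ≈ 7.81 Hz.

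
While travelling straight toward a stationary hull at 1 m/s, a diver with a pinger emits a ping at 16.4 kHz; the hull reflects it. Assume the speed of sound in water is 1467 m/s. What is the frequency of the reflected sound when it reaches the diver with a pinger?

The hull receives the sound from a moving source: f₁ = f₀ · v/(v − v_e) = 16.4 × 1467/1466 ≈ 16.41 kHz.
On the return leg the diver with a pinger is a moving observer: f₂ = f₁ · (v + v_e)/v = 16.41 × 1468/1467 ≈ 16.42 kHz.

16.42 kHz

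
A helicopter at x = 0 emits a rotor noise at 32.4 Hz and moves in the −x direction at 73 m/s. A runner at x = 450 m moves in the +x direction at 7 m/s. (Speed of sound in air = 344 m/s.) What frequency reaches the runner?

The observer lies on the +x side, so the source is heading away from the observer and the observer is heading away from the source.
General Doppler shift: f' = f · (v − v_o)/(v + v_s).
f' = 32.4 × (344 − 7)/(344 + 73) = 32.4 × 337/417 ≈ 26.2 Hz.

26.2 Hz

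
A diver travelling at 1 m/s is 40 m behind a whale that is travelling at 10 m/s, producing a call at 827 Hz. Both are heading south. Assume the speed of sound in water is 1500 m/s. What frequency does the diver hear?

822 Hz

The diver is behind, so the whale is moving away from it while the diver is moving toward the whale.
Both move, so f' = f · (v + v_o)/(v + v_s).
f' = 827 × (1500 + 1)/(1500 + 10) = 827 × 1501/1510 ≈ 822 Hz.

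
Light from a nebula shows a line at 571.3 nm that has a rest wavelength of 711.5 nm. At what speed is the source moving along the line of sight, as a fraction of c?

0.216c

λ'/λ₀ = 0.8030 < 1 (blueshift), so the source is approaching.
λ'/λ₀ = √((1 − β)/(1 + β)) for an approaching source ⇒ β = (1 − r²)/(1 + r²) with r = λ'/λ₀.
β = (1 − 0.6447)/(1 + 0.6447) ≈ 0.216.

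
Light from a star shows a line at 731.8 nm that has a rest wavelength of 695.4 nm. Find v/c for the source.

λ'/λ₀ = 1.0523 > 1 (redshift), so the source is receding.
λ'/λ₀ = √((1 + β)/(1 − β)) for a receding source ⇒ β = (r² − 1)/(r² + 1) with r = λ'/λ₀.
β = (1.1074 − 1)/(1.1074 + 1) ≈ 0.051.

0.051c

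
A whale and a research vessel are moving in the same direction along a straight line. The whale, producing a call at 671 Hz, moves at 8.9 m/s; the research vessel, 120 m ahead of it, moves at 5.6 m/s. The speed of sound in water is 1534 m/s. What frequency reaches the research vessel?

672 Hz

The research vessel is ahead, so the whale is moving toward it while the research vessel is moving away from the whale.
General Doppler shift: f' = f · (v − v_o)/(v − v_s).
f' = 671 × (1534 − 5.6)/(1534 − 8.9) = 671 × 1528.4/1525.1 ≈ 672 Hz.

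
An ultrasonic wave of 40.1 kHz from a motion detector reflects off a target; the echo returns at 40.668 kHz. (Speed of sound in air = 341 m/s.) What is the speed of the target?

Double Doppler shift off a moving reflector: f₂ = f₀ · (v + u)/(v − u) (u > 0 toward emitter).
Rearranging, u = v · (f₂ − f₀)/(f₂ + f₀) = 341 × 0.568/80.768 ≈ 2.40 m/s.
So the target is moving at 2.40 m/s toward the emitter.

2.40 m/s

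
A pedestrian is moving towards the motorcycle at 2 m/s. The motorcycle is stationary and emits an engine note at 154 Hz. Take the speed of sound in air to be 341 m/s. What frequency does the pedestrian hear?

155 Hz

Moving observer, stationary source: f' = f · (v + v_o)/v.
f' = 154 × (341 + 2)/341 = 154 × 343/341 ≈ 155 Hz.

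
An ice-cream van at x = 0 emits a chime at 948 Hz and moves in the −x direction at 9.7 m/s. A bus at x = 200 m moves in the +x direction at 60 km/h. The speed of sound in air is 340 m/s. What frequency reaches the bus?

877 Hz

60 km/h = 16.67 m/s.
The observer lies on the +x side, so the source is heading away from the observer and the observer is heading away from the source.
General Doppler shift: f' = f · (v − v_o)/(v + v_s).
f' = 948 × (340 − 16.67)/(340 + 9.7) = 948 × 323.33/349.7 ≈ 877 Hz.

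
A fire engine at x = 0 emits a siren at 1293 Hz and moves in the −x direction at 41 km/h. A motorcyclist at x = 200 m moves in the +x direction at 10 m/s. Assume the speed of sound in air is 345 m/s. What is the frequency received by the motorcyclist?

41 km/h = 11.39 m/s.
The observer lies on the +x side, so the source is heading away from the observer and the observer is heading away from the source.
With source receding and observer receding, f' = f · (v − v_o)/(v + v_s).
f' = 1293 × (345 − 10)/(345 + 11.39) = 1293 × 335/356.39 ≈ 1215 Hz.

1215 Hz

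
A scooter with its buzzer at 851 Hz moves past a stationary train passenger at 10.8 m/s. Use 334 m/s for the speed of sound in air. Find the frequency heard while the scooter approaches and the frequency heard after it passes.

Approaching: f₁ = f · v/(v − v_s) = 851 × 334/323.2 ≈ 879 Hz.
Receding: f₂ = f · v/(v + v_s) = 851 × 334/344.8 ≈ 824 Hz.

879 Hz approaching; 824 Hz receding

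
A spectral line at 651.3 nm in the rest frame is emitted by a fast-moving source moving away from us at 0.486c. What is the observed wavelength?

1107.4 nm

Relativistic Doppler for wavelength: λ' = λ₀ · √((1 + β)/(1 − β)).
λ' = 651.3 × √(1.4860/0.5140) = 651.3 × 1.70031 ≈ 1107.4 nm.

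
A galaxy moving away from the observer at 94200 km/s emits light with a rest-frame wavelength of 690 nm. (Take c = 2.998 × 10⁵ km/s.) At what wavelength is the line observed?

β = v/c = 94200/299800 = 0.3142.
Relativistic Doppler for wavelength: λ' = λ₀ · √((1 + β)/(1 − β)).
λ' = 690 × √(1.3142/0.6858) = 690 × 1.38432 ≈ 955.2 nm.

955.2 nm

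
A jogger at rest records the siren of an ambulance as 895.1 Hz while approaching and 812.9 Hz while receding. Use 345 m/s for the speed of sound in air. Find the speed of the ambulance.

f₁/f₂ = (v + v_s)/(v − v_s), so v_s = v · (f₁ − f₂)/(f₁ + f₂).
v_s = 345 × (895.1 − 812.9)/(895.1 + 812.9) = 345 × 82.2/1708.0 ≈ 16.6 m/s.

16.6 m/s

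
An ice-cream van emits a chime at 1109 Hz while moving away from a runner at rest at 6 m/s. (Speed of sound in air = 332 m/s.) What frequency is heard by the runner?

Moving source, stationary observer: f' = f · v/(v + v_s) since the source is receding.
f' = 1109 × 332/(332 + 6) = 1109 × 332/338 ≈ 1089 Hz.

1089 Hz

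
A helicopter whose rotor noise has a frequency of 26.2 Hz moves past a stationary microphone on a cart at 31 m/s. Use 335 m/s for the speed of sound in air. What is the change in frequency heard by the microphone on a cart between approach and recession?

Approaching: f₁ = f · v/(v − v_s) = 26.2 × 335/304 ≈ 28.87 Hz.
Receding: f₂ = f · v/(v + v_s) = 26.2 × 335/366 ≈ 23.98 Hz.
Drop: f₁ − f₂ = 2f·v·v_s/(v² − v_s²) = 2 × 26.2 × 335 × 31/(335² − 31²) ≈ 4.89 Hz.

4.89 Hz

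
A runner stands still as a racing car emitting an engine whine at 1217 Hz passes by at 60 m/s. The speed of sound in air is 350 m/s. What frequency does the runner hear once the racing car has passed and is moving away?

Receding: f₂ = f · v/(v + v_s) = 1217 × 350/410 ≈ 1039 Hz.

1039 Hz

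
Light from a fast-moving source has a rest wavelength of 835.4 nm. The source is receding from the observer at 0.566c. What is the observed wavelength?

Relativistic Doppler for wavelength: λ' = λ₀ · √((1 + β)/(1 − β)).
λ' = 835.4 × √(1.5660/0.4340) = 835.4 × 1.89955 ≈ 1586.9 nm.

1586.9 nm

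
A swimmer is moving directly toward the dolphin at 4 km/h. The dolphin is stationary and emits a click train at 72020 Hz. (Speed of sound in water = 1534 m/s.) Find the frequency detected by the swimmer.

72072 Hz

4 km/h = 1.111 m/s.
Moving observer, stationary source: f' = f · (v + v_o)/v.
f' = 72020 × (1534 + 1.111)/1534 = 72020 × 1535.1/1534 ≈ 72072 Hz.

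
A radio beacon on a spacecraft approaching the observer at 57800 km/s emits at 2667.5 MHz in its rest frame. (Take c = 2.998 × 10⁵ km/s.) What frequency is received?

β = v/c = 57800/299800 = 0.1928.
Relativistic Doppler for frequency: f' = f₀ · √((1 + β)/(1 − β)).
f' = 2667.5 × √(1.1928/0.8072) = 2667.5 × 1.21560 ≈ 3242.6 MHz.

3242.6 MHz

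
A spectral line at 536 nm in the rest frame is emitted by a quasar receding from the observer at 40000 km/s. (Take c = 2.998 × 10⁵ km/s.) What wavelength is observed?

613.0 nm

β = v/c = 40000/299800 = 0.1334.
Relativistic Doppler for wavelength: λ' = λ₀ · √((1 + β)/(1 − β)).
λ' = 536 × √(1.1334/0.8666) = 536 × 1.14365 ≈ 613.0 nm.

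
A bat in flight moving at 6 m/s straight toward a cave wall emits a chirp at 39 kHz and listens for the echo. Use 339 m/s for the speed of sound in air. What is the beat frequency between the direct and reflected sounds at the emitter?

1405 Hz

The cave wall receives the sound from a moving source: f₁ = f₀ · v/(v − v_e) = 39 × 339/333 ≈ 39.703 kHz.
On the return leg the bat in flight is a moving observer: f₂ = f₁ · (v + v_e)/v = 39.703 × 345/339 ≈ 40.405 kHz.
Beat against the emitted tone (with f₀ = 39000 Hz): |f₂ − f₀| = 2v_e·f₀/(v − v_e) = 2 × 6 × 39000/333 ≈ 1405 Hz.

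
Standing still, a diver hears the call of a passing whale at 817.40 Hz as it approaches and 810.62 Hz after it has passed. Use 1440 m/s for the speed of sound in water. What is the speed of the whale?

6.0 m/s

f₁/f₂ = (v + v_s)/(v − v_s), so v_s = v · (f₁ − f₂)/(f₁ + f₂).
v_s = 1440 × (817.40 − 810.62)/(817.40 + 810.62) = 1440 × 6.78/1628.02 ≈ 6.0 m/s.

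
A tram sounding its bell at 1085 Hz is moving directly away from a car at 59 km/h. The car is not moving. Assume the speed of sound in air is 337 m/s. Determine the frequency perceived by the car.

1035 Hz

59 km/h = 16.39 m/s.
Moving source, stationary observer: f' = f · v/(v + v_s) since the source is receding.
f' = 1085 × 337/(337 + 16.39) = 1085 × 337/353.4 ≈ 1035 Hz.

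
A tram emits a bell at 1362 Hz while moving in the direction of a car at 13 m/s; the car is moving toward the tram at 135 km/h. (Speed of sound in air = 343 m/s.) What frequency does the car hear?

1570 Hz

135 km/h = 37.5 m/s.
With source approaching and observer approaching, f' = f · (v + v_o)/(v − v_s).
f' = 1362 × (343 + 37.5)/(343 − 13) = 1362 × 380.5/330 ≈ 1570 Hz.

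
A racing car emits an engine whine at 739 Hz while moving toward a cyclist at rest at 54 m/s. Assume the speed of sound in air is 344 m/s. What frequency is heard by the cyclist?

877 Hz

Only the source moves, toward the listener, so f' = f · v/(v − v_s).
f' = 739 × 344/(344 − 54) = 739 × 344/290 ≈ 877 Hz.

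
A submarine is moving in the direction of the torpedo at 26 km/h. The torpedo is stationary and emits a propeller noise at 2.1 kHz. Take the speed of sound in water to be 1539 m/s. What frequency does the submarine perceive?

2.11 kHz

26 km/h = 7.222 m/s.
Moving observer, stationary source: f' = f · (v + v_o)/v.
f' = 2.1 × (1539 + 7.222)/1539 = 2.1 × 1546.2/1539 ≈ 2.11 kHz.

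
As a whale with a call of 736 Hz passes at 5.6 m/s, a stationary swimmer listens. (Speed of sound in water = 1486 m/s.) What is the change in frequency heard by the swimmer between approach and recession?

Approaching: f₁ = f · v/(v − v_s) = 736 × 1486/1480.4 ≈ 738.78 Hz.
Receding: f₂ = f · v/(v + v_s) = 736 × 1486/1491.6 ≈ 733.24 Hz.
Drop: f₁ − f₂ = 2f·v·v_s/(v² − v_s²) = 2 × 736 × 1486 × 5.6/(1486² − 5.6²) ≈ 5.55 Hz.

5.55 Hz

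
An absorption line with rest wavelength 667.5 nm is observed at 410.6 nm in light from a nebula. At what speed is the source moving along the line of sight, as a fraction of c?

0.451

λ'/λ₀ = 0.6151 < 1 (blueshift), so the source is approaching.
λ'/λ₀ = √((1 − β)/(1 + β)) for an approaching source ⇒ β = (1 − r²)/(1 + r²) with r = λ'/λ₀.
β = (1 − 0.3784)/(1 + 0.3784) ≈ 0.451.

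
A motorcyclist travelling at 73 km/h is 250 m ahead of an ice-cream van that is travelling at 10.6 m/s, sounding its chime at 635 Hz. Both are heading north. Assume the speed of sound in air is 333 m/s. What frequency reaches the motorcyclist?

73 km/h = 20.28 m/s.
The motorcyclist is ahead, so the ice-cream van is moving toward it while the motorcyclist is moving away from the ice-cream van.
General Doppler shift: f' = f · (v − v_o)/(v − v_s).
f' = 635 × (333 − 20.28)/(333 − 10.6) = 635 × 312.72/322.4 ≈ 616 Hz.

616 Hz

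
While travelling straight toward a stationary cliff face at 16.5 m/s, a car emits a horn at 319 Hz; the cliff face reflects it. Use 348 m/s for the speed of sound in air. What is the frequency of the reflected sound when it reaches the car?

351 Hz

The cliff face receives the sound from a moving source: f₁ = f₀ · v/(v − v_e) = 319 × 348/331.5 ≈ 335 Hz.
On the return leg the car is a moving observer: f₂ = f₁ · (v + v_e)/v = 335 × 364.5/348 ≈ 351 Hz.
Equivalently f₂ = f₀ · (v + v_e)/(v − v_e).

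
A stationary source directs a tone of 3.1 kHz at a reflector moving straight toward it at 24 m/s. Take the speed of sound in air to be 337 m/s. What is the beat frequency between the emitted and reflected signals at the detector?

475 Hz

The reflector first receives the wave as a moving observer: f₁ = f₀ · (v + u)/v = 3.1 × (337 + 24)/337 ≈ 3.321 kHz.
On reflection it acts as a source moving toward the stationary detector: f₂ = f₁ · v/(v − u) = 3.321 × 337/313 ≈ 3.575 kHz.
Beat frequency (with f₀ = 3100 Hz): |f₂ − f₀| = 2u·f₀/(v − u) = 2 × 24 × 3100/313 ≈ 475 Hz.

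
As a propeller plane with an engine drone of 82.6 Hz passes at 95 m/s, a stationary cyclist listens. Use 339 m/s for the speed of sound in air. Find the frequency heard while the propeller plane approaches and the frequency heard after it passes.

115 Hz approaching; 65 Hz receding

Approaching: f₁ = f · v/(v − v_s) = 82.6 × 339/244 ≈ 115 Hz.
Receding: f₂ = f · v/(v + v_s) = 82.6 × 339/434 ≈ 65 Hz.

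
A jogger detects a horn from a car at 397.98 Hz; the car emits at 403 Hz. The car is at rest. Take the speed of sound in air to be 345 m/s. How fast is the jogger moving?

4.3 m/s

f' < f, so the jogger is receding.
f' = f · (v − v_o)/v ⇒ v_o = v · |f'/f − 1|.
v_o = 345 × |397.98/403 − 1| = 345 × 0.01246 ≈ 4.3 m/s.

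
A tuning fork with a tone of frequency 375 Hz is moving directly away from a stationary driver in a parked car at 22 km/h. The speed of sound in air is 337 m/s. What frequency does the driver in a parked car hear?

368 Hz

22 km/h = 6.111 m/s.
With the source moving away from a stationary observer, f' = f · v/(v + v_s).
f' = 375 × 337/(337 + 6.111) = 375 × 337/343.1 ≈ 368 Hz.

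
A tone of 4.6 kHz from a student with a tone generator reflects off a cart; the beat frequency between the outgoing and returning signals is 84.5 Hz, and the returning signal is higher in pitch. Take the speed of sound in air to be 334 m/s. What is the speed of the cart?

3.0 m/s

Double Doppler shift off a moving reflector: f₂ = f₀ · (v + u)/(v − u) (u > 0 toward emitter).
Returning signal is higher, so f₂ = f₀ + Δf = 4600 + 84.5 = 4684.5 Hz.
Rearranging, u = v · (f₂ − f₀)/(f₂ + f₀) = 334 × 84.5/9284.5 ≈ 3.0 m/s.
So the cart is moving at 3.0 m/s toward the emitter.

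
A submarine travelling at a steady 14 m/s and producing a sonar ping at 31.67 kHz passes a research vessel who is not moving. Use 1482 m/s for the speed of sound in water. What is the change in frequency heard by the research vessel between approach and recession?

Approaching: f₁ = f · v/(v − v_s) = 31.67 × 1482/1468 ≈ 31.972 kHz.
Receding: f₂ = f · v/(v + v_s) = 31.67 × 1482/1496 ≈ 31.374 kHz.
Drop: f₁ − f₂ = 2f·v·v_s/(v² − v_s²) = 2 × 31.67 × 1482 × 14/(1482² − 14²) ≈ 0.598 kHz.

0.598 kHz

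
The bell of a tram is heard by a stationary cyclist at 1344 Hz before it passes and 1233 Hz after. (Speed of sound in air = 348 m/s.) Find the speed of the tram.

f₁/f₂ = (v + v_s)/(v − v_s), so v_s = v · (f₁ − f₂)/(f₁ + f₂).
v_s = 348 × (1344 − 1233)/(1344 + 1233) = 348 × 111/2577 ≈ 15.0 m/s.

15.0 m/s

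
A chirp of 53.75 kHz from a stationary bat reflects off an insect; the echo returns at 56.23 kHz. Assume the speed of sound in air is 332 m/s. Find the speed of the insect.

Double Doppler shift off a moving reflector: f₂ = f₀ · (v + u)/(v − u) (u > 0 toward emitter).
Rearranging, u = v · (f₂ − f₀)/(f₂ + f₀) = 332 × 2.48/109.98 ≈ 7.5 m/s.
So the insect is moving at 7.5 m/s toward the emitter.

7.5 m/s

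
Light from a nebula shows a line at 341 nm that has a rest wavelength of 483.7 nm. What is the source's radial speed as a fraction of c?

λ'/λ₀ = 0.7050 < 1 (blueshift), so the source is approaching.
λ'/λ₀ = √((1 − β)/(1 + β)) for an approaching source ⇒ β = (1 − r²)/(1 + r²) with r = λ'/λ₀.
β = (1 − 0.4970)/(1 + 0.4970) ≈ 0.336.

0.336c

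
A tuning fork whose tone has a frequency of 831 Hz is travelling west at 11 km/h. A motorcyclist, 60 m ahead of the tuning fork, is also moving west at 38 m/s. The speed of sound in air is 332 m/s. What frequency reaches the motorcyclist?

743 Hz

11 km/h = 3.056 m/s.
The motorcyclist is ahead, so the tuning fork is moving toward it while the motorcyclist is moving away from the tuning fork.
General Doppler shift: f' = f · (v − v_o)/(v − v_s).
f' = 831 × (332 − 38)/(332 − 3.056) = 831 × 294/328.94 ≈ 743 Hz.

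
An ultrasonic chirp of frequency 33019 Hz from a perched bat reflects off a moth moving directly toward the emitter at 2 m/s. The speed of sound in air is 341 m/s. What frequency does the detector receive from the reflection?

At the moth (a moving observer), f₁ = f₀ · (v + u)/v = 33019 × 343/341 ≈ 33213 Hz.
On reflection it acts as a source moving toward the stationary detector: f₂ = f₁ · v/(v − u) = 33213 × 341/339 ≈ 33409 Hz.
Equivalently f₂ = f₀ · (v + u)/(v − u).

33409 Hz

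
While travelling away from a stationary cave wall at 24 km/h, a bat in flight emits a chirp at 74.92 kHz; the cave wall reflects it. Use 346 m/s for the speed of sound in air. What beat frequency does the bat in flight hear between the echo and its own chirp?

2833 Hz

24 km/h = 6.667 m/s.
The cave wall receives the sound from a moving source: f₁ = f₀ · v/(v + v_e) = 74.92 × 346/352.67 ≈ 73.50 kHz.
On the return leg the bat in flight is a moving observer: f₂ = f₁ · (v − v_e)/v = 73.50 × 339.33/346 ≈ 72.09 kHz.
Beat against the emitted tone (with f₀ = 74920 Hz): |f₂ − f₀| = 2v_e·f₀/(v + v_e) = 2 × 6.667 × 74920/352.67 ≈ 2833 Hz.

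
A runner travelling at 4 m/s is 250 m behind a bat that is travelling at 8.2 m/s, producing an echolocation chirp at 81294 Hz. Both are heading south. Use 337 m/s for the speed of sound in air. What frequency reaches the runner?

The runner is behind, so the bat is moving away from it while the runner is moving toward the bat.
With source receding and observer approaching, f' = f · (v + v_o)/(v + v_s).
f' = 81294 × (337 + 4)/(337 + 8.2) = 81294 × 341/345.2 ≈ 80305 Hz.

80305 Hz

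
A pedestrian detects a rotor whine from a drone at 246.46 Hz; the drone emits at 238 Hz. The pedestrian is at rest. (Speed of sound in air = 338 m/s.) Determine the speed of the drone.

11.6 m/s

f' > f, so the drone is approaching.
f' = f · v/(v − v_s) ⇒ v_s = v · |1 − f/f'|.
v_s = 338 × |1 − 238/246.46| = 338 × 0.03433 ≈ 11.6 m/s.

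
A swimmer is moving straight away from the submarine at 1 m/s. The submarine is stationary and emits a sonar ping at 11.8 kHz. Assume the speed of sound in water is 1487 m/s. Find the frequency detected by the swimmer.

11.79 kHz

Only the observer moves, away from the source, so f' = f · (v − v_o)/v.
f' = 11.8 × (1487 − 1)/1487 = 11.8 × 1486/1487 ≈ 11.79 kHz.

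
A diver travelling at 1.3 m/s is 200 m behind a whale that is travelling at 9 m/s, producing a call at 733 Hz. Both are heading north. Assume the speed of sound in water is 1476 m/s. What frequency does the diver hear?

The diver is behind, so the whale is moving away from it while the diver is moving toward the whale.
With source receding and observer approaching, f' = f · (v + v_o)/(v + v_s).
f' = 733 × (1476 + 1.3)/(1476 + 9) = 733 × 1477.3/1485 ≈ 729 Hz.

729 Hz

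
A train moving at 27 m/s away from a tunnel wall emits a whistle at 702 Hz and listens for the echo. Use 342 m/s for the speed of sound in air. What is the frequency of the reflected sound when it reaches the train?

599 Hz

The tunnel wall receives the sound from a moving source: f₁ = f₀ · v/(v + v_e) = 702 × 342/369 ≈ 651 Hz.
On the return leg the train is a moving observer: f₂ = f₁ · (v − v_e)/v = 651 × 315/342 ≈ 599 Hz.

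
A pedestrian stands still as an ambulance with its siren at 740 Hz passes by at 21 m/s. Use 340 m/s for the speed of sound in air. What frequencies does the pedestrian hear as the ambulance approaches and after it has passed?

Approaching: f₁ = f · v/(v − v_s) = 740 × 340/319 ≈ 789 Hz.
Receding: f₂ = f · v/(v + v_s) = 740 × 340/361 ≈ 697 Hz.

789 Hz approaching; 697 Hz receding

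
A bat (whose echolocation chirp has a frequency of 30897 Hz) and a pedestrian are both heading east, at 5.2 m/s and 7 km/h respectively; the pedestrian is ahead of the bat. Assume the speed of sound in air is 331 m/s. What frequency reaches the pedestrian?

31206 Hz

7 km/h = 1.944 m/s.
The pedestrian is ahead, so the bat is moving toward it while the pedestrian is moving away from the bat.
With source approaching and observer receding, f' = f · (v − v_o)/(v − v_s).
f' = 30897 × (331 − 1.944)/(331 − 5.2) = 30897 × 329.06/325.8 ≈ 31206 Hz.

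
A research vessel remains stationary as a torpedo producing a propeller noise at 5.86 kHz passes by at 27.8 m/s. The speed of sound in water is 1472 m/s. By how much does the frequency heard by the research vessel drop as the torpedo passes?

0.221 kHz

Approaching: f₁ = f · v/(v − v_s) = 5.86 × 1472/1444.2 ≈ 5.973 kHz.
Receding: f₂ = f · v/(v + v_s) = 5.86 × 1472/1499.8 ≈ 5.751 kHz.
Drop: f₁ − f₂ = 2f·v·v_s/(v² − v_s²) = 2 × 5.86 × 1472 × 27.8/(1472² − 27.8²) ≈ 0.221 kHz.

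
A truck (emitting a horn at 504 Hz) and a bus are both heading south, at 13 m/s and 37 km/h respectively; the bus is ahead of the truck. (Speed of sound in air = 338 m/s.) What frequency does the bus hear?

37 km/h = 10.28 m/s.
The bus is ahead, so the truck is moving toward it while the bus is moving away from the truck.
With source approaching and observer receding, f' = f · (v − v_o)/(v − v_s).
f' = 504 × (338 − 10.28)/(338 − 13) = 504 × 327.72/325 ≈ 508 Hz.

508 Hz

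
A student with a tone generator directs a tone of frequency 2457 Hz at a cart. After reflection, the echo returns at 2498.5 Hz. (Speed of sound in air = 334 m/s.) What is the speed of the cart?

2.80 m/s

Double Doppler shift off a moving reflector: f₂ = f₀ · (v + u)/(v − u) (u > 0 toward emitter).
Rearranging, u = v · (f₂ − f₀)/(f₂ + f₀) = 334 × 41.5/4955.5 ≈ 2.80 m/s.
So the cart is moving at 2.80 m/s toward the emitter.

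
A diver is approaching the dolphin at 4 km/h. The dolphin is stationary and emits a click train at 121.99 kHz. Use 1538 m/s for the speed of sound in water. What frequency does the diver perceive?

122.1 kHz

4 km/h = 1.111 m/s.
Moving observer, stationary source: f' = f · (v + v_o)/v.
f' = 121.99 × (1538 + 1.111)/1538 = 121.99 × 1539.1/1538 ≈ 122.1 kHz.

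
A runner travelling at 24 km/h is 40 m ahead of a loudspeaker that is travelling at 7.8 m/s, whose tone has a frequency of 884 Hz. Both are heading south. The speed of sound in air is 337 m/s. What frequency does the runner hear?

24 km/h = 6.667 m/s.
The runner is ahead, so the loudspeaker is moving toward it while the runner is moving away from the loudspeaker.
General Doppler shift: f' = f · (v − v_o)/(v − v_s).
f' = 884 × (337 − 6.667)/(337 − 7.8) = 884 × 330.33/329.2 ≈ 887 Hz.

887 Hz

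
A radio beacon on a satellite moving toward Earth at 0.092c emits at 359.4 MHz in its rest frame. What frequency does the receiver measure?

394.1 MHz

Relativistic Doppler for frequency: f' = f₀ · √((1 + β)/(1 − β)).
f' = 359.4 × √(1.0920/0.9080) = 359.4 × 1.09665 ≈ 394.1 MHz.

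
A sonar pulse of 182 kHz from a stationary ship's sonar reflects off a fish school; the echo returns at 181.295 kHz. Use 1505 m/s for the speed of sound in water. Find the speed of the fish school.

2.92 m/s

Double Doppler shift off a moving reflector: f₂ = f₀ · (v + u)/(v − u) (u > 0 toward emitter).
Rearranging, u = v · (f₂ − f₀)/(f₂ + f₀) = 1505 × -0.705/363.295 ≈ -2.92 m/s.
So the fish school is moving at 2.92 m/s away from the emitter.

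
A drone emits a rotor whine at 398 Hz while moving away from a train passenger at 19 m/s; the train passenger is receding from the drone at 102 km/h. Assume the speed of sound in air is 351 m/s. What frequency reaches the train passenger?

102 km/h = 28.33 m/s.
Both move, so f' = f · (v − v_o)/(v + v_s).
f' = 398 × (351 − 28.33)/(351 + 19) = 398 × 322.67/370 ≈ 347 Hz.

347 Hz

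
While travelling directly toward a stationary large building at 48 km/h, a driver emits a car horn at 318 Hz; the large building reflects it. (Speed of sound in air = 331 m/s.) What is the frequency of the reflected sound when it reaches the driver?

48 km/h = 13.33 m/s.
The large building receives the sound from a moving source: f₁ = f₀ · v/(v − v_e) = 318 × 331/317.67 ≈ 331 Hz.
On the return leg the driver is a moving observer: f₂ = f₁ · (v + v_e)/v = 331 × 344.33/331 ≈ 345 Hz.

345 Hz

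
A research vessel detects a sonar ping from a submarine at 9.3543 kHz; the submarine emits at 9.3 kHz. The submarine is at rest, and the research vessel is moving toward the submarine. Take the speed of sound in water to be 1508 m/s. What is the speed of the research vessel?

f' = f · (v + v_o)/v ⇒ v_o = v · |f'/f − 1|.
v_o = 1508 × |9.3543/9.3 − 1| = 1508 × 0.005839 ≈ 8.8 m/s.

8.8 m/s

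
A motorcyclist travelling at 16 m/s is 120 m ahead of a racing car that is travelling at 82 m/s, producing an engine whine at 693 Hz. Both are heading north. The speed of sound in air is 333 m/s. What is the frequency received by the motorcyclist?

875 Hz

The motorcyclist is ahead, so the racing car is moving toward it while the motorcyclist is moving away from the racing car.
General Doppler shift: f' = f · (v − v_o)/(v − v_s).
f' = 693 × (333 − 16)/(333 − 82) = 693 × 317/251 ≈ 875 Hz.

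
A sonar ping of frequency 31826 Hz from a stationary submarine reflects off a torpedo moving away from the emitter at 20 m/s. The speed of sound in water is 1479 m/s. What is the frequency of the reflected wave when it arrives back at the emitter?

The torpedo first receives the wave as a moving observer: f₁ = f₀ · (v − u)/v = 31826 × (1479 − 20)/1479 ≈ 31396 Hz.
On reflection it acts as a source moving away from the stationary detector: f₂ = f₁ · v/(v + u) = 31396 × 1479/1499 ≈ 30977 Hz.

30977 Hz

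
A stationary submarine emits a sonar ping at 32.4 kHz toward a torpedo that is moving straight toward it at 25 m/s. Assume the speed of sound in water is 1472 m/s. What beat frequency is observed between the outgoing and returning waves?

1120 Hz

At the torpedo (a moving observer), f₁ = f₀ · (v + u)/v = 32.4 × 1497/1472 ≈ 32.950 kHz.
The reflection then acts as a moving source: f₂ = f₁ · v/(v − u) ≈ 33.520 kHz.
Beat frequency (with f₀ = 32400 Hz): |f₂ − f₀| = 2u·f₀/(v − u) = 2 × 25 × 32400/1447 ≈ 1120 Hz.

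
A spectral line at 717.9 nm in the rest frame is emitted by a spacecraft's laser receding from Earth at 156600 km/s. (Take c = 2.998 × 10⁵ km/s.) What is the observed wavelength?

1281.6 nm

β = v/c = 156600/299800 = 0.5223.
Relativistic Doppler for wavelength: λ' = λ₀ · √((1 + β)/(1 − β)).
λ' = 717.9 × √(1.5223/0.4777) = 717.9 × 1.78526 ≈ 1281.6 nm.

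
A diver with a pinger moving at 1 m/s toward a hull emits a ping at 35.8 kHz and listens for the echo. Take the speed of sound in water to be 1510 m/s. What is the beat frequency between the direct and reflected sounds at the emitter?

The hull receives the sound from a moving source: f₁ = f₀ · v/(v − v_e) = 35.8 × 1510/1509 ≈ 35.8237 kHz.
On the return leg the diver with a pinger is a moving observer: f₂ = f₁ · (v + v_e)/v = 35.8237 × 1511/1510 ≈ 35.8474 kHz.
Equivalently f₂ = f₀ · (v + v_e)/(v − v_e).
Beat against the emitted tone (with f₀ = 35800 Hz): |f₂ − f₀| = 2v_e·f₀/(v − v_e) = 2 × 1 × 35800/1509 ≈ 47.4 Hz.

47.4 Hz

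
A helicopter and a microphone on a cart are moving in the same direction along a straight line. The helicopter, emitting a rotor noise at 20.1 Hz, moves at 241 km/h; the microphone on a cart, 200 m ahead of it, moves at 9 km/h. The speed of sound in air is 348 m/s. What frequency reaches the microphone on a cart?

24.7 Hz

241 km/h = 66.94 m/s; 9 km/h = 2.5 m/s.
The microphone on a cart is ahead, so the helicopter is moving toward it while the microphone on a cart is moving away from the helicopter.
Both move, so f' = f · (v − v_o)/(v − v_s).
f' = 20.1 × (348 − 2.5)/(348 − 66.94) = 20.1 × 345.5/281.06 ≈ 24.7 Hz.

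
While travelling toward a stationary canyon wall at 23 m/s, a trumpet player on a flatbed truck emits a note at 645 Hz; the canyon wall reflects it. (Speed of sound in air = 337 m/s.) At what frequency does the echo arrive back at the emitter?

739 Hz

The canyon wall receives the sound from a moving source: f₁ = f₀ · v/(v − v_e) = 645 × 337/314 ≈ 692 Hz.
On the return leg the trumpet player on a flatbed truck is a moving observer: f₂ = f₁ · (v + v_e)/v = 692 × 360/337 ≈ 739 Hz.
Equivalently f₂ = f₀ · (v + v_e)/(v − v_e).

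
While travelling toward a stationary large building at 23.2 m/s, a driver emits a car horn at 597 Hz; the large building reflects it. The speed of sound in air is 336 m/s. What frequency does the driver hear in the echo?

The large building receives the sound from a moving source: f₁ = f₀ · v/(v − v_e) = 597 × 336/312.8 ≈ 641 Hz.
On the return leg the driver is a moving observer: f₂ = f₁ · (v + v_e)/v = 641 × 359.2/336 ≈ 686 Hz.

686 Hz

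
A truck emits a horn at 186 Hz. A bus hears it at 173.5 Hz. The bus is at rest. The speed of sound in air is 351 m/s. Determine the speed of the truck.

f' < f, so the truck is receding.
f' = f · v/(v + v_s) ⇒ v_s = v · |1 − f/f'|.
v_s = 351 × |1 − 186/173.5| = 351 × 0.07205 ≈ 25 m/s.

25 m/s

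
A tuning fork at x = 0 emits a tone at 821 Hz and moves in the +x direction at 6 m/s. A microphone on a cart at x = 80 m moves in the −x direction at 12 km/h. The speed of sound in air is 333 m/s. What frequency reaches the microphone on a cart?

12 km/h = 3.333 m/s.
The observer lies on the +x side, so the source is heading toward the observer and the observer is heading toward the source.
Both move, so f' = f · (v + v_o)/(v − v_s).
f' = 821 × (333 + 3.333)/(333 − 6) = 821 × 336.33/327 ≈ 844 Hz.

844 Hz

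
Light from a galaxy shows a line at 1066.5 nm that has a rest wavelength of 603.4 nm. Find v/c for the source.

0.515

λ'/λ₀ = 1.7675 > 1 (redshift), so the source is receding.
λ'/λ₀ = √((1 + β)/(1 − β)) for a receding source ⇒ β = (r² − 1)/(r² + 1) with r = λ'/λ₀.
β = (3.1240 − 1)/(3.1240 + 1) ≈ 0.515.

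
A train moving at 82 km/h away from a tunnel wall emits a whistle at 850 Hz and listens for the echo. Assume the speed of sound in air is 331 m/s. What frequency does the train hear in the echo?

82 km/h = 22.78 m/s.
The tunnel wall receives the sound from a moving source: f₁ = f₀ · v/(v + v_e) = 850 × 331/353.78 ≈ 795 Hz.
On the return leg the train is a moving observer: f₂ = f₁ · (v − v_e)/v = 795 × 308.22/331 ≈ 741 Hz.

741 Hz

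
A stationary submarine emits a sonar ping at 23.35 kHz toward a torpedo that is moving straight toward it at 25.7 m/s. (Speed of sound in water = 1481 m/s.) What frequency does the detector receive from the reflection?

24.2 kHz

At the torpedo (a moving observer), f₁ = f₀ · (v + u)/v = 23.35 × 1506.7/1481 ≈ 23.8 kHz.
The reflection then acts as a moving source: f₂ = f₁ · v/(v − u) ≈ 24.2 kHz.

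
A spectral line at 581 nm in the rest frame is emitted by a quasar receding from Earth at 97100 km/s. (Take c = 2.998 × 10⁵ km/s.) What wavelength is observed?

β = v/c = 97100/299800 = 0.3239.
Relativistic Doppler for wavelength: λ' = λ₀ · √((1 + β)/(1 − β)).
λ' = 581 × √(1.3239/0.6761) = 581 × 1.39931 ≈ 813.0 nm.

813.0 nm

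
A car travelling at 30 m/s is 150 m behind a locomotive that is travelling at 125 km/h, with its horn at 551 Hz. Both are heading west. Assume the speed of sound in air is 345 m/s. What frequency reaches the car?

125 km/h = 34.72 m/s.
The car is behind, so the locomotive is moving away from it while the car is moving toward the locomotive.
With source receding and observer approaching, f' = f · (v + v_o)/(v + v_s).
f' = 551 × (345 + 30)/(345 + 34.72) = 551 × 375/379.72 ≈ 544 Hz.

544 Hz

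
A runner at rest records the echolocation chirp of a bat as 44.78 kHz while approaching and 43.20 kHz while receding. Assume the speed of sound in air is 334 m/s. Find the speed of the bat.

f₁/f₂ = (v + v_s)/(v − v_s), so v_s = v · (f₁ − f₂)/(f₁ + f₂).
v_s = 334 × (44.78 − 43.20)/(44.78 + 43.20) = 334 × 1.58/87.98 ≈ 6.0 m/s.

6.0 m/s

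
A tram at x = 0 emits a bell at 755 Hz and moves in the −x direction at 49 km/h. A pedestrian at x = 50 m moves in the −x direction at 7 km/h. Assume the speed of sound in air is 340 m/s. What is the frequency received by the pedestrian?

730 Hz

49 km/h = 13.61 m/s; 7 km/h = 1.944 m/s.
The observer lies on the +x side, so the source is heading away from the observer and the observer is heading toward the source.
General Doppler shift: f' = f · (v + v_o)/(v + v_s).
f' = 755 × (340 + 1.944)/(340 + 13.61) = 755 × 341.94/353.61 ≈ 730 Hz.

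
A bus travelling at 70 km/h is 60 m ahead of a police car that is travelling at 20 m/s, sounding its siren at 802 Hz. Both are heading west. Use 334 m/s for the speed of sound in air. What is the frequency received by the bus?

803 Hz

70 km/h = 19.44 m/s.
The bus is ahead, so the police car is moving toward it while the bus is moving away from the police car.
With source approaching and observer receding, f' = f · (v − v_o)/(v − v_s).
f' = 802 × (334 − 19.44)/(334 − 20) = 802 × 314.56/314 ≈ 803 Hz.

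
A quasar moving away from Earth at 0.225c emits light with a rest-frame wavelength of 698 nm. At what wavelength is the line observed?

Relativistic Doppler for wavelength: λ' = λ₀ · √((1 + β)/(1 − β)).
λ' = 698 × √(1.2250/0.7750) = 698 × 1.25724 ≈ 877.6 nm.

877.6 nm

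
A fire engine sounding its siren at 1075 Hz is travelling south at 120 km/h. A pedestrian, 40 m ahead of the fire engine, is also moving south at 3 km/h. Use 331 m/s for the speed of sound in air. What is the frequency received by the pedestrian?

1192 Hz

120 km/h = 33.33 m/s; 3 km/h = 0.8333 m/s.
The pedestrian is ahead, so the fire engine is moving toward it while the pedestrian is moving away from the fire engine.
General Doppler shift: f' = f · (v − v_o)/(v − v_s).
f' = 1075 × (331 − 0.8333)/(331 − 33.33) = 1075 × 330.17/297.67 ≈ 1192 Hz.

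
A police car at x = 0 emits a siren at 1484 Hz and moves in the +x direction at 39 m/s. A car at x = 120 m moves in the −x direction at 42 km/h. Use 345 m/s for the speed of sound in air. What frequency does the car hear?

1730 Hz

42 km/h = 11.67 m/s.
The observer lies on the +x side, so the source is heading toward the observer and the observer is heading toward the source.
Both move, so f' = f · (v + v_o)/(v − v_s).
f' = 1484 × (345 + 11.67)/(345 − 39) = 1484 × 356.67/306 ≈ 1730 Hz.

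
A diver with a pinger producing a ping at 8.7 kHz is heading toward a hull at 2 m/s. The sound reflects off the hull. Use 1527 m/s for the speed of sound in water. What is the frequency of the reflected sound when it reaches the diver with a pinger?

8.72 kHz

The hull receives the sound from a moving source: f₁ = f₀ · v/(v − v_e) = 8.7 × 1527/1525 ≈ 8.71 kHz.
On the return leg the diver with a pinger is a moving observer: f₂ = f₁ · (v + v_e)/v = 8.71 × 1529/1527 ≈ 8.72 kHz.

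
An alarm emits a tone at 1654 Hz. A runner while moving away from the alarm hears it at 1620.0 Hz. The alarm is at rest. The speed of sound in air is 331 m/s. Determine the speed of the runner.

f' = f · (v − v_o)/v ⇒ v_o = v · |f'/f − 1|.
v_o = 331 × |1620.0/1654 − 1| = 331 × 0.02056 ≈ 6.8 m/s.

6.8 m/s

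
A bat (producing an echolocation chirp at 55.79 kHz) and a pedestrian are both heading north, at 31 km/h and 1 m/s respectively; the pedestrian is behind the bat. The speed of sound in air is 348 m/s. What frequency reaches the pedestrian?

54.6 kHz

31 km/h = 8.611 m/s.
The pedestrian is behind, so the bat is moving away from it while the pedestrian is moving toward the bat.
With source receding and observer approaching, f' = f · (v + v_o)/(v + v_s).
f' = 55.79 × (348 + 1)/(348 + 8.611) = 55.79 × 349/356.61 ≈ 54.6 kHz.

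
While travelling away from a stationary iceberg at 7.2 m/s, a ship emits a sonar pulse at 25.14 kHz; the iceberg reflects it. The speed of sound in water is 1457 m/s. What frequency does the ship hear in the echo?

The iceberg receives the sound from a moving source: f₁ = f₀ · v/(v + v_e) = 25.14 × 1457/1464.2 ≈ 25.0 kHz.
On the return leg the ship is a moving observer: f₂ = f₁ · (v − v_e)/v = 25.0 × 1449.8/1457 ≈ 24.9 kHz.
Equivalently f₂ = f₀ · (v − v_e)/(v + v_e).

24.9 kHz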